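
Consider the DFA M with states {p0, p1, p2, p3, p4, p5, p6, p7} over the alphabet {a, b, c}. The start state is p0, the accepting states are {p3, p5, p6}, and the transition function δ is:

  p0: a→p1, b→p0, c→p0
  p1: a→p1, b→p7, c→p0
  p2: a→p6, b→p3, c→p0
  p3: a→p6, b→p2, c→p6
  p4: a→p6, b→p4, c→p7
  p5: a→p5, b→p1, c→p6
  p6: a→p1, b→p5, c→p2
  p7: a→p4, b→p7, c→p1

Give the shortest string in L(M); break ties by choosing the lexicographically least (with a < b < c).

A breadth-first search from p0 reaches an accepting state first via the path p0 → p1 → p7 → p4 → p6 on input abaa.
No string of length < 4 is accepted (BFS exhausts all shorter strings without reaching an accepting state), and abaa is the lexicographically least accepting string of length 4.

abaa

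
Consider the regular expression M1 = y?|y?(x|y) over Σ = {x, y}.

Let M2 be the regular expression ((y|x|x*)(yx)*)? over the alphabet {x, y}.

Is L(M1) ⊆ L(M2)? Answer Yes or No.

The string yy is in L(M1) but not in L(M2).
So L(M1) ⊄ L(M2).

No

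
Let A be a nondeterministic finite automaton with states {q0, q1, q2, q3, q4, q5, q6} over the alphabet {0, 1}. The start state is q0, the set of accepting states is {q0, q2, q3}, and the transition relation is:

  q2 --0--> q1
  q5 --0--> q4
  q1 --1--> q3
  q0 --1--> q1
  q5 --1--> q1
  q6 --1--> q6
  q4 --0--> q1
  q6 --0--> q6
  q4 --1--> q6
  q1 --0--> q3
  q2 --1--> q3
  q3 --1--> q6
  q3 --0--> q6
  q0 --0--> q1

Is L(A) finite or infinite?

The useful states (reachable from q0 and able to reach an accepting state) are {q0, q1, q3}.
Restricted to these states the transition graph has no cycle, so every accepting path has bounded length and L is finite.

finite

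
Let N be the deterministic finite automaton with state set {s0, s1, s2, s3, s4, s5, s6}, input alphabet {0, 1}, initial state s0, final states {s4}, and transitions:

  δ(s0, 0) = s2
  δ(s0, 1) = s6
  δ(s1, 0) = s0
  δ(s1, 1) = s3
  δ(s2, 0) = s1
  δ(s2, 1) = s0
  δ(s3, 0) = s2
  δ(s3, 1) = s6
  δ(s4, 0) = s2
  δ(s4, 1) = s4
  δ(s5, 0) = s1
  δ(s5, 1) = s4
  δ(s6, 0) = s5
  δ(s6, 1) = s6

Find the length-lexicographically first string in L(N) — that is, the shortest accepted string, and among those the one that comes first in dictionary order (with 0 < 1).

101

A breadth-first search from s0 reaches an accepting state first via the path s0 → s6 → s5 → s4 on input 101.
No string of length < 3 is accepted (BFS exhausts all shorter strings without reaching an accepting state), and 101 is the lexicographically least accepting string of length 3.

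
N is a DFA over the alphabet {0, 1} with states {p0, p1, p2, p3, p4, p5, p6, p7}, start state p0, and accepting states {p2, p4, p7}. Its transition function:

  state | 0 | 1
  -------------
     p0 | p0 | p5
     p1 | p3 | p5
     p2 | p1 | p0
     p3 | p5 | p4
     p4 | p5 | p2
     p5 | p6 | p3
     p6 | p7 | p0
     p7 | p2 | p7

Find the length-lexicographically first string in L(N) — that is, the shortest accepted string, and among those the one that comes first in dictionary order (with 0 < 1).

A breadth-first search from p0 reaches an accepting state first via the path p0 → p5 → p6 → p7 on input 100.
No string of length < 3 is accepted (BFS exhausts all shorter strings without reaching an accepting state), and 100 is the lexicographically least accepting string of length 3.

100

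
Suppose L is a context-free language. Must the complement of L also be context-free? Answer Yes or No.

CFLs are closed under union, so if they were also closed under complement they would be closed under intersection by De Morgan (L₁ ∩ L₂ is the complement of the union of the complements). But {aⁿbⁿcᵐ} ∩ {aᵐbⁿcⁿ} = {aⁿbⁿcⁿ} is not context-free although both operands are.

No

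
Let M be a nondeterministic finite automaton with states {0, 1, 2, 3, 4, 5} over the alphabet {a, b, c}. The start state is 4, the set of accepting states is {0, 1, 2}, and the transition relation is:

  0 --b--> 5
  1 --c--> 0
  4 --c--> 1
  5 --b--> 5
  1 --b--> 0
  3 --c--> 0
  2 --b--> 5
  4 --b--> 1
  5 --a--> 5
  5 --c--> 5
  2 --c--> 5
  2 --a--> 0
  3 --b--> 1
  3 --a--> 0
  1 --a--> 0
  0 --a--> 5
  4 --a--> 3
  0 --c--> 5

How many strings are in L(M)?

14

The useful subgraph on states {0, 1, 3, 4} is acyclic, so L(M) is finite; the longest accepting path visits 4 useful states, giving maximum string length 3.
Counting accepting paths from 4 by length: 2 of length 1, 9 of length 2, 3 of length 3. Total 14.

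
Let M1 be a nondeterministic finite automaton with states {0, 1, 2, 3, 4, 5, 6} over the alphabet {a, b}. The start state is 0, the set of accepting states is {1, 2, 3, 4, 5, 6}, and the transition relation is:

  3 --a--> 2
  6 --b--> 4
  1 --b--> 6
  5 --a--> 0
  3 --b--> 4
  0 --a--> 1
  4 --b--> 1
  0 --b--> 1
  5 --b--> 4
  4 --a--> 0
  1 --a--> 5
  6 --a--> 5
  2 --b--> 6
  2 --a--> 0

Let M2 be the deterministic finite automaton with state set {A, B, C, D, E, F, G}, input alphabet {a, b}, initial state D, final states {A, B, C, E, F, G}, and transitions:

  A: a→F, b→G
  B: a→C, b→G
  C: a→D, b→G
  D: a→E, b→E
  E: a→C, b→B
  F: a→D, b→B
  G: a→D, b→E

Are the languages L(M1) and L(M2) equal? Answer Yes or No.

Exploring the product automaton M1 × M2 from the start pair (0, D), following both machines on each input symbol, reaches 5 state pairs: (0, D), (1, E), (5, C), (6, B), (4, G).
M1 accepts in {1, 2, 3, 4, 5, 6} and M2 accepts in {A, B, C, E, F, G}. In every reachable pair the two components are either both accepting — (1, E), (5, C), (6, B), (4, G) — or both non-accepting, so no string is accepted by exactly one of the machines: L(M1) \ L(M2) and L(M2) \ L(M1) are both empty.
Hence every string is accepted by M1 iff it is accepted by M2, and the two languages coincide.

Yes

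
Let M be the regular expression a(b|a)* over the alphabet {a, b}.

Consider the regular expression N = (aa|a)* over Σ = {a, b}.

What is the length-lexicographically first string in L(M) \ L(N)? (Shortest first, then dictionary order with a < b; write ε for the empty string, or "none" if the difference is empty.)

The string ab is accepted by M but not by N.
No shorter string lies in the difference, and ab is the lexicographically first length-2 string in L(M) \ L(N).

ab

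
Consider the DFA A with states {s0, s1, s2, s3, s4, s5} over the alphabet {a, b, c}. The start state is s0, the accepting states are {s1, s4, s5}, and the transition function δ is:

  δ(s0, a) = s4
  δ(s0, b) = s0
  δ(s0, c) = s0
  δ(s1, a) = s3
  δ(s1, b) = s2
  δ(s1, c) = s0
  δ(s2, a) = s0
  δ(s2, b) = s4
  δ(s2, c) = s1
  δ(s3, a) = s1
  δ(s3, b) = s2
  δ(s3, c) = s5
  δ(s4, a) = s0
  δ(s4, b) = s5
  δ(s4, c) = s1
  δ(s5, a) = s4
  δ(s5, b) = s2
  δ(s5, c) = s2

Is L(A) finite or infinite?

infinite

State s0 is reachable from the start and can reach an accepting state, and it lies on the cycle s0 → s0.
Traversing that cycle any number of times yields accepted strings of unbounded length, so the language is infinite.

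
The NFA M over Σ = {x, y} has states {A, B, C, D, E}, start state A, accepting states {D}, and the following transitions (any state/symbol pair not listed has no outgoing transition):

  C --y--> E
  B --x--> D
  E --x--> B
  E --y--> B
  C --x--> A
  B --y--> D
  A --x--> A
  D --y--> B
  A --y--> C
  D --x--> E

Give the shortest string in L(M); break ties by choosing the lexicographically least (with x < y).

A breadth-first search from A reaches an accepting state first via the path A → C → E → B → D on input yyxx.
No string of length < 4 is accepted (BFS exhausts all shorter strings without reaching an accepting state), and yyxx is the lexicographically least accepting string of length 4.

yyxx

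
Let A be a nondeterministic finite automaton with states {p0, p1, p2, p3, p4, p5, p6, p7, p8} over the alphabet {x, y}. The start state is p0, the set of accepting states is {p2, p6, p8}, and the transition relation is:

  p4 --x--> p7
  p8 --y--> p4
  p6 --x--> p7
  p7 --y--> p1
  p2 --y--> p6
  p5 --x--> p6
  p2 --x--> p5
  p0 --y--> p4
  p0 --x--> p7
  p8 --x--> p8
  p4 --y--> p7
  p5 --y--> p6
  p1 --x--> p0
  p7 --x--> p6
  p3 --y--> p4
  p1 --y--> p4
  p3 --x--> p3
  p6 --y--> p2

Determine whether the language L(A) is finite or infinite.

infinite

State p0 is reachable from the start and can reach an accepting state, and it lies on the cycle p0 → p4 → p7 → p1 → p0.
Traversing that cycle any number of times yields accepted strings of unbounded length, so the language is infinite.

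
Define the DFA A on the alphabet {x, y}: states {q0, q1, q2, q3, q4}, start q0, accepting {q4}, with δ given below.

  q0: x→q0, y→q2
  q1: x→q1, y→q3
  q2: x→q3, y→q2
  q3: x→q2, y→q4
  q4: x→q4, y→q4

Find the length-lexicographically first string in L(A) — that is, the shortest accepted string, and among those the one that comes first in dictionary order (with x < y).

A breadth-first search from q0 reaches an accepting state first via the path q0 → q2 → q3 → q4 on input yxy.
No string of length < 3 is accepted (BFS exhausts all shorter strings without reaching an accepting state), and yxy is the lexicographically least accepting string of length 3.

yxy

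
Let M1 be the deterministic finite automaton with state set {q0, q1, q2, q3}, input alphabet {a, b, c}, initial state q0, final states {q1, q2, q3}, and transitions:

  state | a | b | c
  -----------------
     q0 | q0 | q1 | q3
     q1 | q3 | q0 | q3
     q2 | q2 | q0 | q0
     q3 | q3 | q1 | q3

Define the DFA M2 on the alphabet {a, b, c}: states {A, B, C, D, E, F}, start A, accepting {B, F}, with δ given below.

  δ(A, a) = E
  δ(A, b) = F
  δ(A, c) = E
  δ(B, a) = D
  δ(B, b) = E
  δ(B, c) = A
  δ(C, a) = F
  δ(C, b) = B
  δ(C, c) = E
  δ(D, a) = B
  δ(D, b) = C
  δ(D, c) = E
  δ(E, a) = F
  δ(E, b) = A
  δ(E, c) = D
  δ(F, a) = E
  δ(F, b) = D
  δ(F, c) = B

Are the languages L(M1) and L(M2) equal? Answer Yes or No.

The string c is accepted by M1 but rejected by M2.
So L(M1) ≠ L(M2).

No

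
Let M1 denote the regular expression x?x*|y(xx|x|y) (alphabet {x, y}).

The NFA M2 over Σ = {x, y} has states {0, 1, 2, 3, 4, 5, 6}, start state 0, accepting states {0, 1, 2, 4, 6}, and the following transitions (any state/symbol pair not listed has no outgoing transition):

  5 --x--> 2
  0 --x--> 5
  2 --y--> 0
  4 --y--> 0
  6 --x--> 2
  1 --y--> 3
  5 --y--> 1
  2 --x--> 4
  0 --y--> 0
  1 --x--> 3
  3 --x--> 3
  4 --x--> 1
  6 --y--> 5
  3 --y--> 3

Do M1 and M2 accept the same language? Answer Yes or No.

The string x is accepted by M1 but rejected by M2.
So L(M1) ≠ L(M2).

No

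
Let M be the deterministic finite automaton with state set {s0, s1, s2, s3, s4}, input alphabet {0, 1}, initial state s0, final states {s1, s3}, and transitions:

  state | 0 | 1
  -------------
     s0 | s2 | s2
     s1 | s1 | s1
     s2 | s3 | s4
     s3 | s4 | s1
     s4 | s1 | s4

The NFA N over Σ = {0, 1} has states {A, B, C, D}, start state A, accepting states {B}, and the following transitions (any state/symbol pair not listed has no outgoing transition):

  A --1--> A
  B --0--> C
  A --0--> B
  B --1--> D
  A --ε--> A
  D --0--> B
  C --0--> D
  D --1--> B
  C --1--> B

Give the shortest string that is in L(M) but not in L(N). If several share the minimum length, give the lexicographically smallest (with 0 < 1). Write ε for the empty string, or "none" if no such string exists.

The string 00 is accepted by M but not by N.
No shorter string lies in the difference, and 00 is the lexicographically first length-2 string in L(M) \ L(N).

00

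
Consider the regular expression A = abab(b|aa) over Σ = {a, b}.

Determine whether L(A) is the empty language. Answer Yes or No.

No

The string ababb matches the expression, so it belongs to L(A).
Since L(A) contains at least one string, it is not empty.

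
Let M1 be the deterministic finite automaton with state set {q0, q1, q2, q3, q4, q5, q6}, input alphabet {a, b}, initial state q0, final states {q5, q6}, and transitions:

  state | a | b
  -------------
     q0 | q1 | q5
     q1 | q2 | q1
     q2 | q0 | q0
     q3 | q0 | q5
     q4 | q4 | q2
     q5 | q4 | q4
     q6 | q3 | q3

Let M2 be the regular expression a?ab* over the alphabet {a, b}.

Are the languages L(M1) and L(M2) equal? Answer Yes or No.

The string b is accepted by M1 but rejected by M2.
So L(M1) ≠ L(M2).

No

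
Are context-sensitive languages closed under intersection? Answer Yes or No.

An LBA keeps a copy of the input on a second track, runs the LBA for L₁, and if that accepts restores the input and runs the LBA for L₂; linear space suffices, so L₁ ∩ L₂ is context-sensitive.
So the context-sensitive languages are closed under intersection.

Yes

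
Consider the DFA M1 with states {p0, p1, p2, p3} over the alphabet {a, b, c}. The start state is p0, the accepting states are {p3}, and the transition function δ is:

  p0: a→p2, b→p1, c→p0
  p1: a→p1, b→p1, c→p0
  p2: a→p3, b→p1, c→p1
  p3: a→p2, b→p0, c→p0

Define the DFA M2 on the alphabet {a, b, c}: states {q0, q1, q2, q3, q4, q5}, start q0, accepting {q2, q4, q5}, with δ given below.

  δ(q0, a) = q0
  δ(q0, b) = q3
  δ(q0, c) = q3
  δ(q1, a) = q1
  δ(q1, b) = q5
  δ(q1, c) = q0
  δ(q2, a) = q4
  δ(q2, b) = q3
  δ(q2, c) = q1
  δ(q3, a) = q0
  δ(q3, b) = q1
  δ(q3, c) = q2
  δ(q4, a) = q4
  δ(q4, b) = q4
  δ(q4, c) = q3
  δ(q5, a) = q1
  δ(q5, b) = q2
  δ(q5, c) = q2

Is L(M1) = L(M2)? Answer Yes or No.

The string aa is accepted by M1 but rejected by M2.
So L(M1) ≠ L(M2).

No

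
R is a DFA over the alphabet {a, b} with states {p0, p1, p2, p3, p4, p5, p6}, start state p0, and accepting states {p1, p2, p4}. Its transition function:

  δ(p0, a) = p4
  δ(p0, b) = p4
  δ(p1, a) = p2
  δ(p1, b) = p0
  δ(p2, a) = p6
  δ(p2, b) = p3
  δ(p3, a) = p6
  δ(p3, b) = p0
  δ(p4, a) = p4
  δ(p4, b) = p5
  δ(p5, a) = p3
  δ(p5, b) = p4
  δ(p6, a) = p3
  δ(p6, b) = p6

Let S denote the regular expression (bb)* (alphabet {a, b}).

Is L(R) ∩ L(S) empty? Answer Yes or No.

Yes

Converting the expression S to a DFA (subset construction, then merging equivalent states) gives the minimal DFA with states {s0, s1, s2}, start state s0, accepting states {s0} and transitions s0: a→s1, b→s2; s1: a→s1, b→s1; s2: a→s1, b→s0.
Exploring the product automaton R × S from the start pair (p0, s0), following both machines on each input symbol, reaches 8 state pairs: (p0, s0), (p4, s1), (p4, s2), (p5, s1), (p5, s0), (p3, s1), (p6, s1), (p0, s1).
R accepts in {p1, p2, p4} and S accepts in {s0}; no reachable pair has both components accepting, so no string drives both machines to acceptance simultaneously and L(R) ∩ L(S) = ∅.
So no string is accepted by both, and the intersection is empty.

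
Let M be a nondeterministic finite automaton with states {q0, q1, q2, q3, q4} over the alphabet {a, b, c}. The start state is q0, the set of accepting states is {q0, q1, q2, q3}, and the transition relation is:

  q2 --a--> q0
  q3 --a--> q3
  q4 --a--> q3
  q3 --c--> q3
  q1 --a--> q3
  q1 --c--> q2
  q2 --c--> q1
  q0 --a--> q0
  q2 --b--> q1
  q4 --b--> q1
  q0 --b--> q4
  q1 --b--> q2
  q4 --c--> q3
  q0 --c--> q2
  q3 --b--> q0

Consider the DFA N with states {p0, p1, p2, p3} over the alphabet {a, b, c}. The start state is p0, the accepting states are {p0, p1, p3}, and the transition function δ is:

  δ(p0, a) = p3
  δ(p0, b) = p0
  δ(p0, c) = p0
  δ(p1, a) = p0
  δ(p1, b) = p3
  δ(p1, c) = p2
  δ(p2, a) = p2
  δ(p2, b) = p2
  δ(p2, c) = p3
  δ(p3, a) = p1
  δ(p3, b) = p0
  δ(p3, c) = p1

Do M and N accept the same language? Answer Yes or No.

No

The string aac is accepted by M but rejected by N.
So L(M) ≠ L(N).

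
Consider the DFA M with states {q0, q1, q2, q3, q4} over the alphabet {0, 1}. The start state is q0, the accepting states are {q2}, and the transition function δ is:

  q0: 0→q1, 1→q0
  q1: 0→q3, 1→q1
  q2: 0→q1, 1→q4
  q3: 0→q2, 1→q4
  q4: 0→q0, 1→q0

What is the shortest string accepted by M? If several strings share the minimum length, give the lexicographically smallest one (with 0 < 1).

000

A breadth-first search from q0 reaches an accepting state first via the path q0 → q1 → q3 → q2 on input 000.
No string of length < 3 is accepted (BFS exhausts all shorter strings without reaching an accepting state), and 000 is the lexicographically least accepting string of length 3.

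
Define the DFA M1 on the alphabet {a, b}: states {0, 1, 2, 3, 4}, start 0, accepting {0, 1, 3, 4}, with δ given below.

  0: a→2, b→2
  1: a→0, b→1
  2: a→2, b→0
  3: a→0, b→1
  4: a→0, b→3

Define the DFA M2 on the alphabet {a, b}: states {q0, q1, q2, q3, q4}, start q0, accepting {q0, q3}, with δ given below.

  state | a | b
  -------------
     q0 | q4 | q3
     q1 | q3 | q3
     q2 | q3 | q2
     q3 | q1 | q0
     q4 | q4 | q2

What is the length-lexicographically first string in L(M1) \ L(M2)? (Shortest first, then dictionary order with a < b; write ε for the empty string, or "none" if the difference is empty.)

ab

The string ab is accepted by M1 but not by M2.
No shorter string lies in the difference, and ab is the lexicographically first length-2 string in L(M1) \ L(M2).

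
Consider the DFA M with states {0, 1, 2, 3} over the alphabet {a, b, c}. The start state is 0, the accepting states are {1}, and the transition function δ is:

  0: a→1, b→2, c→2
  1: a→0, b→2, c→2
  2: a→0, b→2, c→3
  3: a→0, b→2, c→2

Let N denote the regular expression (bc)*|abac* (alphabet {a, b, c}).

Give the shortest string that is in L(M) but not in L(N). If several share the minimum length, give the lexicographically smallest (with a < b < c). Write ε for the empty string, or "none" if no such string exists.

The string a is accepted by M but not by N.
No shorter string lies in the difference, and a is the lexicographically first length-1 string in L(M) \ L(N).

a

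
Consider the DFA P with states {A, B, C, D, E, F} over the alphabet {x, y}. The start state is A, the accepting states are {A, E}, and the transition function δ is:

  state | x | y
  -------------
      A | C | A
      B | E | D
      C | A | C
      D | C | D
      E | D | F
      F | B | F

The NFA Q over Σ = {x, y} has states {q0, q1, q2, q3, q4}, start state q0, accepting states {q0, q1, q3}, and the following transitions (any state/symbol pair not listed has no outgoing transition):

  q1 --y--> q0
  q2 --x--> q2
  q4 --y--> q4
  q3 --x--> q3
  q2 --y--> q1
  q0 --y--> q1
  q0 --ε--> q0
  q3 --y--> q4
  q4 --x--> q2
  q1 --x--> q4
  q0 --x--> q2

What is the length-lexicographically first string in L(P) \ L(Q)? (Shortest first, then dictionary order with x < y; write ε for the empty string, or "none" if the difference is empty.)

xx

The string xx is accepted by P but not by Q.
No shorter string lies in the difference, and xx is the lexicographically first length-2 string in L(P) \ L(Q).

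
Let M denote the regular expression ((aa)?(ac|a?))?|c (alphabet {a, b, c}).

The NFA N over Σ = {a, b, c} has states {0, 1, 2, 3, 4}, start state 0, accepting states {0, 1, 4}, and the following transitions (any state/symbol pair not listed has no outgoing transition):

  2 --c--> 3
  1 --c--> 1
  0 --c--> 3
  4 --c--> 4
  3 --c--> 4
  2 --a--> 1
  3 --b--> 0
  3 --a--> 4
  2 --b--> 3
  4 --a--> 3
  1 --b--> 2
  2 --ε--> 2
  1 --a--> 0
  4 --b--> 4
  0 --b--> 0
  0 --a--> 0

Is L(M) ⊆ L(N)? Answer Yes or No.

The string c is in L(M) but not in L(N).
So L(M) ⊄ L(N).

No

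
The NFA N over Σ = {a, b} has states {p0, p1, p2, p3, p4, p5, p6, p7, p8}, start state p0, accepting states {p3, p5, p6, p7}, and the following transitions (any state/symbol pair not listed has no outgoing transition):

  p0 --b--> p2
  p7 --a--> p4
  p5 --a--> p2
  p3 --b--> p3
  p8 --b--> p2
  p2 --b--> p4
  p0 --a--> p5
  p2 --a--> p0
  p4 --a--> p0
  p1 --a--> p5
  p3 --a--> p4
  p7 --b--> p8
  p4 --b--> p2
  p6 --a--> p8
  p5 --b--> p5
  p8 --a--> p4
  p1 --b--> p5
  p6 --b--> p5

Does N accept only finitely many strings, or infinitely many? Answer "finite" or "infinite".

State p0 is reachable from the start and can reach an accepting state, and it lies on the cycle p0 → p2 → p0.
Traversing that cycle any number of times yields accepted strings of unbounded length, so the language is infinite.

infinite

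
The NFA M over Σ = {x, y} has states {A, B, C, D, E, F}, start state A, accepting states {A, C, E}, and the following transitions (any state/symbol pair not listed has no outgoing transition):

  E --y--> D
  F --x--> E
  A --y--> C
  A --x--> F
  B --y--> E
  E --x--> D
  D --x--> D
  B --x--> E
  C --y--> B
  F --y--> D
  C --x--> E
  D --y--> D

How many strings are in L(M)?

6

The useful subgraph on states {A, B, C, E, F} is acyclic, so L(M) is finite; the longest accepting path visits 4 useful states, giving maximum string length 3.
Counting accepting paths from A by length: 1 of length 0, 1 of length 1, 2 of length 2, 2 of length 3. Total 6.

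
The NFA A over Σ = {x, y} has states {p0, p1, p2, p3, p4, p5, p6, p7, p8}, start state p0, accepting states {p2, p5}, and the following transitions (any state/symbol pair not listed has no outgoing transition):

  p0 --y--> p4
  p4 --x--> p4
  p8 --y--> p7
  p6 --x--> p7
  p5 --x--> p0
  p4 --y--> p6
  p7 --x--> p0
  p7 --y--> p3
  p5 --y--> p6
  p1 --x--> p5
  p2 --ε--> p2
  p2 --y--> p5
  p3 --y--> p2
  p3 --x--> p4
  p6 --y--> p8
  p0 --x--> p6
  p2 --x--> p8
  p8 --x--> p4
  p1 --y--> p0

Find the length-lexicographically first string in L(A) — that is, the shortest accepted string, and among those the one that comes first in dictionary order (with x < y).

xxyy

A breadth-first search from p0 reaches an accepting state first via the path p0 → p6 → p7 → p3 → p2 on input xxyy.
No string of length < 4 is accepted (BFS exhausts all shorter strings without reaching an accepting state), and xxyy is the lexicographically least accepting string of length 4.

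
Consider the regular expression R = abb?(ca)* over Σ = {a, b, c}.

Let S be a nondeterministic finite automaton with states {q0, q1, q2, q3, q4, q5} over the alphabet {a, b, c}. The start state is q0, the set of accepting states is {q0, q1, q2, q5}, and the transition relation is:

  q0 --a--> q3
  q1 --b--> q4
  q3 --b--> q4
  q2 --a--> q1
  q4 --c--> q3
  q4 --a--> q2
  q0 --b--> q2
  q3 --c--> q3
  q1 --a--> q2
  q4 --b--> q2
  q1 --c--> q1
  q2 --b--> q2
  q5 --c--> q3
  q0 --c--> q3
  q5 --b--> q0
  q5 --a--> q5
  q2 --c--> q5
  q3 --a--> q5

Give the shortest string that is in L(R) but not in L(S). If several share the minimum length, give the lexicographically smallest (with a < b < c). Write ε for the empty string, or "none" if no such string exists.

ab

The string ab is accepted by R but not by S.
No shorter string lies in the difference, and ab is the lexicographically first length-2 string in L(R) \ L(S).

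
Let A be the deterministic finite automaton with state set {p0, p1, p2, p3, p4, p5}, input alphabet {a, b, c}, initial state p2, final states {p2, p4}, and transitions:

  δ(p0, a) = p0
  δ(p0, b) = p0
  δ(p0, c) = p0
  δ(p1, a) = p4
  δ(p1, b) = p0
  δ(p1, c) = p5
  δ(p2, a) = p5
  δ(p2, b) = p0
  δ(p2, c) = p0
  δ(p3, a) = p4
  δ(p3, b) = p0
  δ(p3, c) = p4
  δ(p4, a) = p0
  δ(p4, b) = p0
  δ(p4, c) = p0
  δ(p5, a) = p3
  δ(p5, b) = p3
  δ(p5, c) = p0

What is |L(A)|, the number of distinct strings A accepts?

5

The useful subgraph on states {p2, p3, p4, p5} is acyclic, so L(A) is finite; the longest accepting path visits 4 useful states, giving maximum string length 3.
Counting accepting paths from p2 by length: 1 of length 0, 4 of length 3. Total 5.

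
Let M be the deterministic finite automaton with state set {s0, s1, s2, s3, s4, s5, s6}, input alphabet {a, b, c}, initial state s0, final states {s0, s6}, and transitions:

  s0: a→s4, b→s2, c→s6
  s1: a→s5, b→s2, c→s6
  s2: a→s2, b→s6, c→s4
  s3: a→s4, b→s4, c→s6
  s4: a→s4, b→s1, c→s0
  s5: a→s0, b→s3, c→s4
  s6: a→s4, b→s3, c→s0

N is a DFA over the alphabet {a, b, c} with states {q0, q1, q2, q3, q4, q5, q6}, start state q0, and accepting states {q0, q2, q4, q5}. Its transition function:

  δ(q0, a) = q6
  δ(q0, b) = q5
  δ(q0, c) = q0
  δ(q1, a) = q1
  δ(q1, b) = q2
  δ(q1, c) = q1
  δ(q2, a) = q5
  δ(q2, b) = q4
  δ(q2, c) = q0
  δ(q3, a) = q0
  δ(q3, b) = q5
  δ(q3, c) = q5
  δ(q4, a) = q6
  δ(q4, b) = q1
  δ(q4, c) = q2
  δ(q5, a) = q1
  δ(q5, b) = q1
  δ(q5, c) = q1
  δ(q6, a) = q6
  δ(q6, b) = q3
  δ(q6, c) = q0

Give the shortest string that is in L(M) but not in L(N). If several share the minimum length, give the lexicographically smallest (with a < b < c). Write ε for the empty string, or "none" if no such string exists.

bb

The string bb is accepted by M but not by N.
No shorter string lies in the difference, and bb is the lexicographically first length-2 string in L(M) \ L(N).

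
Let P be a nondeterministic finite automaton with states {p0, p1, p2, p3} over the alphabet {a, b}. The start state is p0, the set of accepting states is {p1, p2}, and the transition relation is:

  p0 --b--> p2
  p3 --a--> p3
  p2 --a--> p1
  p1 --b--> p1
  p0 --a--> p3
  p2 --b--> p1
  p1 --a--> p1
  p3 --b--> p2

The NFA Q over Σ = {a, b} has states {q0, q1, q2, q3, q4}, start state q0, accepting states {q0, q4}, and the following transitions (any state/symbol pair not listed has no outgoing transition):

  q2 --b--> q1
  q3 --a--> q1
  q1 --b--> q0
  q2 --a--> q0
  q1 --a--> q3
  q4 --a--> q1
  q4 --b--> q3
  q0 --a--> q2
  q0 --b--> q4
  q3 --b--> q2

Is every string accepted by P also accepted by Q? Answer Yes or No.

No

The string ab is in L(P) but not in L(Q).
So L(P) ⊄ L(Q).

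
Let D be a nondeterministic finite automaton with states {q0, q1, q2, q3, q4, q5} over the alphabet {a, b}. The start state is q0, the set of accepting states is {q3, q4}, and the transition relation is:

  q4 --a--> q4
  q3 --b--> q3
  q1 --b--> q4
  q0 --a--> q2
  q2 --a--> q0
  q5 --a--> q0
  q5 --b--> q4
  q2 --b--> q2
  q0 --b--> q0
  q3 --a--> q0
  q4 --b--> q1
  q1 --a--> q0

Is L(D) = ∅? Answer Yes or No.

Yes

The states reachable from the start state are {q0, q2}.
None of the accepting states {q3, q4} is reachable, so no string is accepted and L(D) = ∅.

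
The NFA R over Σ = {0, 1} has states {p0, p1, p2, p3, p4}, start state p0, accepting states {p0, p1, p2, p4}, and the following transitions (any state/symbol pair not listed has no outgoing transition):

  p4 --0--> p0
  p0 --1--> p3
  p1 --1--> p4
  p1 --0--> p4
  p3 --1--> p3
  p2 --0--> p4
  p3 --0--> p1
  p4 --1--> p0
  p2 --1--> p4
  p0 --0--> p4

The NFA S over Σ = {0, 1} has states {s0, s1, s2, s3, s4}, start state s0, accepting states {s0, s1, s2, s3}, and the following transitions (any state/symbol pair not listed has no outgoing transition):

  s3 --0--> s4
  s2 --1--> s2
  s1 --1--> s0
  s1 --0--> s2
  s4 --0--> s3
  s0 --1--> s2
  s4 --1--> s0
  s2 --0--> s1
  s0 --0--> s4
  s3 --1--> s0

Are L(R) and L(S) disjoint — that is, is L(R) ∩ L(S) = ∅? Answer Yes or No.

The empty string ε is accepted by both R and S.
Hence L(R) ∩ L(S) ≠ ∅.

No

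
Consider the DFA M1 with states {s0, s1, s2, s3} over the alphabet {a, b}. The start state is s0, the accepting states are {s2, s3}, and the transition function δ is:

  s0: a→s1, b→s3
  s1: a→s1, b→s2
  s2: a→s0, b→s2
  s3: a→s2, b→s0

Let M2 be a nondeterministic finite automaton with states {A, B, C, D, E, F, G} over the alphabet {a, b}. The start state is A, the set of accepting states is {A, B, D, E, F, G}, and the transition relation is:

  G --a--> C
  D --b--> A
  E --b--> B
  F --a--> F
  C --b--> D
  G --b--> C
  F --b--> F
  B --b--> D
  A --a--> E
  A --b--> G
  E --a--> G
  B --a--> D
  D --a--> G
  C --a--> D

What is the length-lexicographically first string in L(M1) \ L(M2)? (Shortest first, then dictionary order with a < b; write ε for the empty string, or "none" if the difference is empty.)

ba

The string ba is accepted by M1 but not by M2.
No shorter string lies in the difference, and ba is the lexicographically first length-2 string in L(M1) \ L(M2).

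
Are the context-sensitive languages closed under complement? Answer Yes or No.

The context-sensitive languages are exactly NSPACE(n), and by the Immerman–Szelepcsényi theorem nondeterministic space classes (from log n up) are closed under complement.
So the context-sensitive languages are closed under complement.

Yes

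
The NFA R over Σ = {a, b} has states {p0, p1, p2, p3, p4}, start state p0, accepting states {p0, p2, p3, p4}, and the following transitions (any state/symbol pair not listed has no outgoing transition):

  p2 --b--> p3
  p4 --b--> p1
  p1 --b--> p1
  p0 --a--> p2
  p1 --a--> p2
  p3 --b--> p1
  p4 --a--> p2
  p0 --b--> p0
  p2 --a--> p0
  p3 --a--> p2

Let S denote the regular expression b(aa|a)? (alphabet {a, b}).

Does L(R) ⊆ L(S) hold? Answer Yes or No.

The empty string ε is in L(R) but not in L(S).
So L(R) ⊄ L(S).

No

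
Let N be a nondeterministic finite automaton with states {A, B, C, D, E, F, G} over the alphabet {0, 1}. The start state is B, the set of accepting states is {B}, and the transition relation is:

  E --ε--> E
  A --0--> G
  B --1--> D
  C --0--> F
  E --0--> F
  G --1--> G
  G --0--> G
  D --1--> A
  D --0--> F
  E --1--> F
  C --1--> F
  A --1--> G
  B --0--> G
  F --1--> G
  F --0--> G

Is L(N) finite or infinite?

finite

The useful states (reachable from B and able to reach an accepting state) are {B}.
Restricted to these states the transition graph has no cycle, so every accepting path has bounded length and L is finite.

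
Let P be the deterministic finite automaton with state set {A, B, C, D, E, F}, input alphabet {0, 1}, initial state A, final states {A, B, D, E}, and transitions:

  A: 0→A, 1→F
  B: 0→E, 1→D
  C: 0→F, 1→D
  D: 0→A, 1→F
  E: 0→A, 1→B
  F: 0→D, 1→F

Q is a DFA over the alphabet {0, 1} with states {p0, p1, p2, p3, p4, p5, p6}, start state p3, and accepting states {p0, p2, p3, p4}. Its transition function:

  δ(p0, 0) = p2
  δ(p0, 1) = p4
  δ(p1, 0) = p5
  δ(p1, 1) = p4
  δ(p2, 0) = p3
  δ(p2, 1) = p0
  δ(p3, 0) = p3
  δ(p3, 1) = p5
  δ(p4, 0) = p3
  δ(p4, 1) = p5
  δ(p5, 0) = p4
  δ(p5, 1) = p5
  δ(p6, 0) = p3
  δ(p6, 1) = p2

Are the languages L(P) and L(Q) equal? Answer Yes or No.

Exploring the product automaton P × Q from the start pair (A, p3), following both machines on each input symbol, reaches 3 state pairs: (A, p3), (F, p5), (D, p4).
P accepts in {A, B, D, E} and Q accepts in {p0, p2, p3, p4}. In every reachable pair the two components are either both accepting — (A, p3), (D, p4) — or both non-accepting, so no string is accepted by exactly one of the machines: L(P) \ L(Q) and L(Q) \ L(P) are both empty.
Hence every string is accepted by P iff it is accepted by Q, and the two languages coincide.

Yes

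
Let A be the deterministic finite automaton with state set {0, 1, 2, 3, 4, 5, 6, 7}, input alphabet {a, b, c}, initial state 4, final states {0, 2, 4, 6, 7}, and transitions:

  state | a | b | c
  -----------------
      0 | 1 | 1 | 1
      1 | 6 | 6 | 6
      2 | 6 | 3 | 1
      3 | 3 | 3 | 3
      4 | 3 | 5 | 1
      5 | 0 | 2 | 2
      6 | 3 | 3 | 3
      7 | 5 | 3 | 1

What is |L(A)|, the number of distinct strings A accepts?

The useful subgraph on states {0, 1, 2, 4, 5, 6} is acyclic, so L(A) is finite; the longest accepting path visits 5 useful states, giving maximum string length 4.
Counting accepting paths from 4 by length: 1 of length 0, 6 of length 2, 2 of length 3, 15 of length 4. Total 24.

24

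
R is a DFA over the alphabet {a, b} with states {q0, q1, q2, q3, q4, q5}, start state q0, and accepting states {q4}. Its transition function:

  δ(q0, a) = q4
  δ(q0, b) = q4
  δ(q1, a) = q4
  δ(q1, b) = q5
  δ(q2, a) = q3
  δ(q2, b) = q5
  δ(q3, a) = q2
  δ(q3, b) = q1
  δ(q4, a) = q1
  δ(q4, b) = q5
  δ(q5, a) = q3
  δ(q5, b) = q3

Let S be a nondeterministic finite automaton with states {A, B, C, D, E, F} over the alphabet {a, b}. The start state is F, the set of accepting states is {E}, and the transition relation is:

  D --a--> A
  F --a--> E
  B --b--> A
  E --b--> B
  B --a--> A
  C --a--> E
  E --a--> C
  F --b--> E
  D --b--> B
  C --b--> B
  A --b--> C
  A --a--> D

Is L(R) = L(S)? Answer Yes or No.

Yes

Exploring the product automaton R × S from the start pair (q0, F), following both machines on each input symbol, reaches 6 state pairs: (q0, F), (q4, E), (q1, C), (q5, B), (q3, A), (q2, D).
R accepts in {q4} and S accepts in {E}. In every reachable pair the two components are either both accepting — (q4, E) — or both non-accepting, so no string is accepted by exactly one of the machines: L(R) \ L(S) and L(S) \ L(R) are both empty.
Hence every string is accepted by R iff it is accepted by S, and the two languages coincide.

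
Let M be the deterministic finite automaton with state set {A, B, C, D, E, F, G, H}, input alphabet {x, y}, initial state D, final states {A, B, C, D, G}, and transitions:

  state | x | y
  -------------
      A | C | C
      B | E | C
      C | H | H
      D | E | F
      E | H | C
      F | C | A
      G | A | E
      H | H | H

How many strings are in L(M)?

The useful subgraph on states {A, C, D, E, F} is acyclic, so L(M) is finite; the longest accepting path visits 4 useful states, giving maximum string length 3.
Counting accepting paths from D by length: 1 of length 0, 3 of length 2, 2 of length 3. Total 6.

6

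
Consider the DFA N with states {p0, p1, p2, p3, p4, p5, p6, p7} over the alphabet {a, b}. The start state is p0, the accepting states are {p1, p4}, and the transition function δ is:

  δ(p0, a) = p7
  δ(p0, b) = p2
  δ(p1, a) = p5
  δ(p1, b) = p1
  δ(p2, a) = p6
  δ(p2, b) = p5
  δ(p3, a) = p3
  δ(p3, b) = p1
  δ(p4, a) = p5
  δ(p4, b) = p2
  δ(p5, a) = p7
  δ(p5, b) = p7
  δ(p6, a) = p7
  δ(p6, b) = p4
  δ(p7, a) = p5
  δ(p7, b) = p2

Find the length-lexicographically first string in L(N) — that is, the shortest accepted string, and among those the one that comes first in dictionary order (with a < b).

A breadth-first search from p0 reaches an accepting state first via the path p0 → p2 → p6 → p4 on input bab.
No string of length < 3 is accepted (BFS exhausts all shorter strings without reaching an accepting state), and bab is the lexicographically least accepting string of length 3.

bab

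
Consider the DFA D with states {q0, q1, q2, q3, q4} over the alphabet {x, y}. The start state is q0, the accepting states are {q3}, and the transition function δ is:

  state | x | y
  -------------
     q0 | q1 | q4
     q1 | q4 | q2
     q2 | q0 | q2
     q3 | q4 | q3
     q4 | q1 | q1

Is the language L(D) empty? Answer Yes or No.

The states reachable from the start state are {q0, q1, q2, q4}.
None of the accepting states {q3} is reachable, so no string is accepted and L(D) = ∅.

Yes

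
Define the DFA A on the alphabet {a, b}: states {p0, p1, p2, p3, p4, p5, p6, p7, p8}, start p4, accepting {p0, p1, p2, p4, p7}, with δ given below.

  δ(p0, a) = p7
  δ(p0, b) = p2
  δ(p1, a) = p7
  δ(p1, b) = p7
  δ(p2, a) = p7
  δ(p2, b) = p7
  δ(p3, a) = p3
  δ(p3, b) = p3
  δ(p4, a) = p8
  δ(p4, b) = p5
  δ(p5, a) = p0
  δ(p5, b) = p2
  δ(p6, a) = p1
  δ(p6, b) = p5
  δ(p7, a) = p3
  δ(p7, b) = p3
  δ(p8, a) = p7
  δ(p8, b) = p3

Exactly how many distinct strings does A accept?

The useful subgraph on states {p0, p2, p4, p5, p7, p8} is acyclic, so L(A) is finite; the longest accepting path visits 5 useful states, giving maximum string length 4.
Counting accepting paths from p4 by length: 1 of length 0, 3 of length 2, 4 of length 3, 2 of length 4. Total 10.

10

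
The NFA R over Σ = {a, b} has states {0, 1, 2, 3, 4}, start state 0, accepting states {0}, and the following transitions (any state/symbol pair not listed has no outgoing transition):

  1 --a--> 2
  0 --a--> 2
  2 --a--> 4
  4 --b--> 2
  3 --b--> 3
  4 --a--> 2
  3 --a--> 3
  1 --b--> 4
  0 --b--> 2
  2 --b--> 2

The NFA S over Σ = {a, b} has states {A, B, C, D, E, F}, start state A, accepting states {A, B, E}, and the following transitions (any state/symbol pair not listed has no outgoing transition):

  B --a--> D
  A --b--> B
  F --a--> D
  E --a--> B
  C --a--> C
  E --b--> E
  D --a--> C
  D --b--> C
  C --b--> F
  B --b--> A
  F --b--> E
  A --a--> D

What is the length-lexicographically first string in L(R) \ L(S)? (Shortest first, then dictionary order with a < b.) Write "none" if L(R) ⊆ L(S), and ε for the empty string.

Exploring the product automaton R × S from the start pair (0, A), following both machines on each input symbol, reaches 10 state pairs: (0, A), (2, D), (2, B), (4, C), (2, C), (4, D), (2, A), (2, F), (2, E), (4, B).
R accepts in {0} and S accepts in {A, B, E}. The reachable pairs whose R-component is accepting are (0, A); in each of them the S-component is accepting too, so the product for L(R) \ L(S) (R-component accepting, S-component rejecting) has no reachable accepting pair and the difference is empty.
So every string accepted by R is also accepted by S: L(R) \ L(S) = ∅ and there is no such string.

none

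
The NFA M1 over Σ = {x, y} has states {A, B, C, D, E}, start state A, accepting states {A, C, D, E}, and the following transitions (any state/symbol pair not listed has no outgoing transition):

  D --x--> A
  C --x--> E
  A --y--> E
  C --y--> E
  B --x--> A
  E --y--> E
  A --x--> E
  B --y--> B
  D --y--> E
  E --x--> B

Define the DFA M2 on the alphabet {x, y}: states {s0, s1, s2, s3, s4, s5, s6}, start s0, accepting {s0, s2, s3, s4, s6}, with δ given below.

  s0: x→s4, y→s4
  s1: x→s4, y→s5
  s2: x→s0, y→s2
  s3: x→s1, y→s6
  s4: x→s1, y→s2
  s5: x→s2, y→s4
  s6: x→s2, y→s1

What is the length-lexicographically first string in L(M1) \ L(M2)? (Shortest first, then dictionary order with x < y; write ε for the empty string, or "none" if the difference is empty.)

The string xxxx is accepted by M1 but not by M2.
No shorter string lies in the difference, and xxxx is the lexicographically first length-4 string in L(M1) \ L(M2).

xxxx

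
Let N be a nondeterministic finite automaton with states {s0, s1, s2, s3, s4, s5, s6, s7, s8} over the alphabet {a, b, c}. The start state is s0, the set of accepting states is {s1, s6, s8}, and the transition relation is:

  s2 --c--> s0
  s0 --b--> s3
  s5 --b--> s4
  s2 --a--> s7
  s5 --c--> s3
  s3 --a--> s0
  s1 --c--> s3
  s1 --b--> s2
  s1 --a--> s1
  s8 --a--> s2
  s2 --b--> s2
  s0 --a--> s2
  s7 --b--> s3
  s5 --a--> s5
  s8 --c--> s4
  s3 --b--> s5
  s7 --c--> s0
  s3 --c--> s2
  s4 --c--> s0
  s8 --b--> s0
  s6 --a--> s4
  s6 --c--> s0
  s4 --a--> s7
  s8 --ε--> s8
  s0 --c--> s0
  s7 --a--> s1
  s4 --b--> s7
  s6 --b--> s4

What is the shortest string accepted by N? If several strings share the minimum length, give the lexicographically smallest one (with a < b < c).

A breadth-first search from s0 reaches an accepting state first via the path s0 → s2 → s7 → s1 on input aaa.
No string of length < 3 is accepted (BFS exhausts all shorter strings without reaching an accepting state), and aaa is the lexicographically least accepting string of length 3.

aaa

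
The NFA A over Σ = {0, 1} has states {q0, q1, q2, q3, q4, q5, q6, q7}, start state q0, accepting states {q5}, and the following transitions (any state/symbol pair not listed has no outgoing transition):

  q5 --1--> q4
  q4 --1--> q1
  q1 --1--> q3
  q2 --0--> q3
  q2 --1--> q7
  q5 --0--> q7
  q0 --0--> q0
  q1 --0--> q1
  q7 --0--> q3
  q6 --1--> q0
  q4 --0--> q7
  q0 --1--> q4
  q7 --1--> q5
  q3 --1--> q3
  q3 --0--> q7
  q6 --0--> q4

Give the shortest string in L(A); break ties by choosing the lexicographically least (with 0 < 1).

101

A breadth-first search from q0 reaches an accepting state first via the path q0 → q4 → q7 → q5 on input 101.
No string of length < 3 is accepted (BFS exhausts all shorter strings without reaching an accepting state), and 101 is the lexicographically least accepting string of length 3.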